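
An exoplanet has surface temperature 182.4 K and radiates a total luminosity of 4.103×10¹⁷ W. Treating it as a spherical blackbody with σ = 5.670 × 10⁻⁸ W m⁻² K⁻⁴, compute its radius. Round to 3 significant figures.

L = 4πR²σT⁴ ⇒ R = √(L/(4πσT⁴)).
σT⁴ = 62.7599 W/m², so R = √(4.103×10¹⁷/(4π×62.7599)) = 2.28×10⁷ m.

R ≈ 2.28×10⁷ m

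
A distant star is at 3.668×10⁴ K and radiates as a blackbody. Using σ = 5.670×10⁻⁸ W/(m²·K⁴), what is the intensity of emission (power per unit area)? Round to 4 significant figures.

I ≈ 1.026×10¹¹ W/m²

Stefan–Boltzmann: I = σT⁴ = 5.670×10⁻⁸ × (3.668×10⁴)⁴ = 1.026×10¹¹ W/m².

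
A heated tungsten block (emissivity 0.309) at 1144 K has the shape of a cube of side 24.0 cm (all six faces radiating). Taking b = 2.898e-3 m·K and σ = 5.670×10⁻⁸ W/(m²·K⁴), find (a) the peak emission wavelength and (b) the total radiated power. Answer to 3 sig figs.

(a) λ_max = b/T = 2.898×10⁻³/1144 = 2.533×10⁻⁶ m = 2.53×10³ nm.
Area A = 6s² = 6×(0.240 m)² = 0.3456 m².
(b) P = εσAT⁴ = 0.309×5.670×10⁻⁸×0.3456×(1144)⁴ = 1.04×10⁴ W.

λ_max ≈ 2.53×10³ nm; P ≈ 1.04×10⁴ W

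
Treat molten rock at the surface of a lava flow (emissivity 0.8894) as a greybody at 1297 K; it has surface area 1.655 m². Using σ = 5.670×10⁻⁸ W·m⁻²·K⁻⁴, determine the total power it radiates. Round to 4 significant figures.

Area A = 1.655 m².
P = εσAT⁴ = 0.8894 × 5.670×10⁻⁸ × 1.655 × (1297)⁴ = 2.362×10⁵ W.

P ≈ 2.362×10⁵ W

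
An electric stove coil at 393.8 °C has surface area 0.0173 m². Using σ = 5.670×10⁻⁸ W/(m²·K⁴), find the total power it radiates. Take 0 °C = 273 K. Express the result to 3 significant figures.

T = 393.8 °C + 273 = 666.8 K.
Area A = 0.0173 m².
P = σAT⁴ = 5.670×10⁻⁸ × 0.0173 × (666.8)⁴ = 194 W.

P ≈ 194 W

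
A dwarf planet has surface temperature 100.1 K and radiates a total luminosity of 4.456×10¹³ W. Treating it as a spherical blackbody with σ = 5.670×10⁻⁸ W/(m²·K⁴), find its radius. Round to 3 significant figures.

L = 4πR²σT⁴ ⇒ R = √(L/(4πσT⁴)).
σT⁴ = 5.69271 W/m², so R = √(4.456×10¹³/(4π×5.69271)) = 7.89×10⁵ m.

R ≈ 7.89×10⁵ m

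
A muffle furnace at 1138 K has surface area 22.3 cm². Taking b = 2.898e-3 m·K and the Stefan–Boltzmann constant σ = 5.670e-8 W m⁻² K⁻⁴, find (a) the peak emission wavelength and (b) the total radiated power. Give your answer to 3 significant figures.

(a) λ_max = b/T = 2.898×10⁻³/1138 = 2.547×10⁻⁶ m = 2.55 μm.
Area A = 22.3 cm² = 2.23×10⁻³ m².
(b) P = σAT⁴ = 5.670×10⁻⁸×2.23×10⁻³×(1138)⁴ = 212 W.

λ_max ≈ 2.55 μm; P ≈ 212 W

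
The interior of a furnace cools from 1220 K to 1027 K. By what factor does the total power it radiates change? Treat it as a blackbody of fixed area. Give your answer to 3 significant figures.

P₂/P₁ ≈ 0.502

P ∝ T⁴, so P₂/P₁ = (T₂/T₁)⁴ = (1027/1220)⁴ = (0.841803)⁴ = 0.502.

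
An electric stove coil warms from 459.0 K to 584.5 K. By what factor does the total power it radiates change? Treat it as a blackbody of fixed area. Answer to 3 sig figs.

P ∝ T⁴, so P₂/P₁ = (T₂/T₁)⁴ = (584.5/459.0)⁴ = (1.27342)⁴ = 2.63.

P₂/P₁ ≈ 2.63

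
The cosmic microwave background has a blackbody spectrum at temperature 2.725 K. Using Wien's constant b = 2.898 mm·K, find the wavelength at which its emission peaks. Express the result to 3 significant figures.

Wien's displacement law: λ_max = b/T = (2.898×10⁻³ m·K)/(2.725 K) = 1.063×10⁻³ m.
That is 1.06×10⁻³ m, in the microwave range.

λ_max ≈ 1.06×10⁻³ m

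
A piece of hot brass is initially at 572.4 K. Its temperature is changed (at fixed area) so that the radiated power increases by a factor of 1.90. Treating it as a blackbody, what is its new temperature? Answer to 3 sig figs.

T₂ ≈ 672 K

P ∝ T⁴, so T₂/T₁ = (P₂/P₁)^(1/4) = (1.90)^(1/4) = 1.17405.
T₂ = 572.4 × 1.17405 = 672 K.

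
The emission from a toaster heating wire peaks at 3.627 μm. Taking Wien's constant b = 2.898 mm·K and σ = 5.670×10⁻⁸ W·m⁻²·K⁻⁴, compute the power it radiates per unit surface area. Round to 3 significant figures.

I ≈ 2.31×10⁴ W/m²

Wien's law: T = b/λ_max = 2.898×10⁻³/3.627×10⁻⁶ = 799.007 K.
Then I = σT⁴ = 5.670×10⁻⁸×(799.007)⁴ = 2.31×10⁴ W/m².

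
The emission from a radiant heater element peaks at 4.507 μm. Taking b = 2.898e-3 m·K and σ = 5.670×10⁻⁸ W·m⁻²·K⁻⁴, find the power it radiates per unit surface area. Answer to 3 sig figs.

Wien's law: T = b/λ_max = 2.898×10⁻³/4.507×10⁻⁶ = 643.000 K.
Then I = σT⁴ = 5.670×10⁻⁸×(643.000)⁴ = 9.69×10³ W/m².

I ≈ 9.69×10³ W/m²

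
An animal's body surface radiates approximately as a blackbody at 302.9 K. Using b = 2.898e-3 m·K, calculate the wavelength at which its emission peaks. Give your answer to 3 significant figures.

Wien's displacement law: λ_max = b/T = (2.898×10⁻³ m·K)/(302.9 K) = 9.568×10⁻⁶ m.
That is 9.57 μm, in the infrared range.

λ_max ≈ 9.57 μm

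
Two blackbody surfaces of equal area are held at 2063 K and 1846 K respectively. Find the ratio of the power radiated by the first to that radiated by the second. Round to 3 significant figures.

With equal areas, P₁/P₂ = (T₁/T₂)⁴ = (2063/1846)⁴ = 1.56.

P₁/P₂ ≈ 1.56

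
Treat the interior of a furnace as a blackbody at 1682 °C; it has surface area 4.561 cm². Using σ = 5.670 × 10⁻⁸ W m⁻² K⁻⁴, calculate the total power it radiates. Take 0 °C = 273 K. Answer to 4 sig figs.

T = 1682 °C + 273 = 1955 K.
Area A = 4.561 cm² = 4.561×10⁻⁴ m².
P = σAT⁴ = 5.670×10⁻⁸ × 4.561×10⁻⁴ × (1955)⁴ = 377.8 W.

P ≈ 377.8 W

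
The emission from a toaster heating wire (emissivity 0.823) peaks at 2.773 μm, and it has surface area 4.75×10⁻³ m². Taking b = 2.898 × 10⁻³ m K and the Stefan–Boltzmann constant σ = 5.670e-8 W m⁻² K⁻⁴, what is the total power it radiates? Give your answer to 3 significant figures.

P ≈ 264 W

Wien's law: T = b/λ_max = 2.898×10⁻³/2.773×10⁻⁶ = 1045.08 K.
Area A = 4.75×10⁻³ m².
Then P = εσAT⁴ = 0.823×5.670×10⁻⁸×4.75×10⁻³×(1045.08)⁴ = 264 W.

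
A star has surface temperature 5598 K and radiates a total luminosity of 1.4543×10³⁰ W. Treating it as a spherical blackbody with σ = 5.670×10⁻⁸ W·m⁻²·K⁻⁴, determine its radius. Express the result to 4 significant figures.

L = 4πR²σT⁴ ⇒ R = √(L/(4πσT⁴)).
σT⁴ = 5.56820×10⁷ W/m², so R = √(1.4543×10³⁰/(4π×5.56820×10⁷)) = 4.559×10¹⁰ m.

R ≈ 4.559×10¹⁰ m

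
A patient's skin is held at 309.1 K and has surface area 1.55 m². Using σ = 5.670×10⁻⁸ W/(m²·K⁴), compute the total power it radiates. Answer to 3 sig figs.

Area A = 1.55 m².
P = σAT⁴ = 5.670×10⁻⁸ × 1.55 × (309.1)⁴ = 802 W.

P ≈ 802 W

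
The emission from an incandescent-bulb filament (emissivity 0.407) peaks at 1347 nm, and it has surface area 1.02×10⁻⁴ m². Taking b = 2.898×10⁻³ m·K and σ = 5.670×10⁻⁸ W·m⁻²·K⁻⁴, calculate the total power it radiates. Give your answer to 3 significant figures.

P ≈ 50.4 W

Wien's law: T = b/λ_max = 2.898×10⁻³/1.347×10⁻⁶ = 2151.45 K.
Area A = 1.02×10⁻⁴ m².
Then P = εσAT⁴ = 0.407×5.670×10⁻⁸×1.02×10⁻⁴×(2151.45)⁴ = 50.4 W.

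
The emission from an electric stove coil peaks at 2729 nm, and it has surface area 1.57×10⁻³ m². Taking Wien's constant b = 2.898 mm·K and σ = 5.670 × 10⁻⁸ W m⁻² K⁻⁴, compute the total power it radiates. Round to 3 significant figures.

Wien's law: T = b/λ_max = 2.898×10⁻³/2.729×10⁻⁶ = 1061.93 K.
Area A = 1.57×10⁻³ m².
Then P = σAT⁴ = 5.670×10⁻⁸×1.57×10⁻³×(1061.93)⁴ = 113 W.

P ≈ 113 W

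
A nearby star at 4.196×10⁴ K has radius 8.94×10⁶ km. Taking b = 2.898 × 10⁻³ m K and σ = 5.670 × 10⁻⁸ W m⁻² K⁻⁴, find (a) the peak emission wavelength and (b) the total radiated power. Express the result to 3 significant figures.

(a) λ_max = b/T = 2.898×10⁻³/4.196×10⁴ = 6.907×10⁻⁸ m = 69.1 nm.
Surface area A = 4πR² = 4π(8.94×10⁹ m)² = 1.00435×10²¹ m².
(b) P = σAT⁴ = 5.670×10⁻⁸×1.00435×10²¹×(4.196×10⁴)⁴ = 1.77×10³² W.

λ_max ≈ 69.1 nm; P ≈ 1.77×10³² W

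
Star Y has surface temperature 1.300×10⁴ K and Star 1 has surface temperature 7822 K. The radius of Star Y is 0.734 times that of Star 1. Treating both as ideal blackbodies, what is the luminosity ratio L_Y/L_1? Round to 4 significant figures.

L_Y/L_1 ≈ 4.110

L ∝ R²T⁴, so L_Y/L_1 = (R_Y/R_1)²(T_Y/T_1)⁴ = (0.734)² × (1.300×10⁴/7822)⁴ = 0.538756 × 7.62961 = 4.110.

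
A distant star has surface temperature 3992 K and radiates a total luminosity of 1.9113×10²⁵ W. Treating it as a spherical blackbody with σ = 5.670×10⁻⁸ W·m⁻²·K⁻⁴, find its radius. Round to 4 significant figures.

R ≈ 3.250×10⁸ m

L = 4πR²σT⁴ ⇒ R = √(L/(4πσT⁴)).
σT⁴ = 1.43994×10⁷ W/m², so R = √(1.9113×10²⁵/(4π×1.43994×10⁷)) = 3.250×10⁸ m.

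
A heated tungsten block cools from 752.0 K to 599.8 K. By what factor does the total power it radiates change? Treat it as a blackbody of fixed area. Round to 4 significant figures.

P ∝ T⁴, so P₂/P₁ = (T₂/T₁)⁴ = (599.8/752.0)⁴ = (0.797606)⁴ = 0.4047.

P₂/P₁ ≈ 0.4047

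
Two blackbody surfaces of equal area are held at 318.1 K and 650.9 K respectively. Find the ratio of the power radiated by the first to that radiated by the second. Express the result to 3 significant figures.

With equal areas, P₁/P₂ = (T₁/T₂)⁴ = (318.1/650.9)⁴ = 0.0570.

P₁/P₂ ≈ 0.0570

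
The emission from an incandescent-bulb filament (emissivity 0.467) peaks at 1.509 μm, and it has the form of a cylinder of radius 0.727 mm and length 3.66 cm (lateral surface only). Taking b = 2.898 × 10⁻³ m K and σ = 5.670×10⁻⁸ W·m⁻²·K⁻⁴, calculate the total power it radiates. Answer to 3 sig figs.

Wien's law: T = b/λ_max = 2.898×10⁻³/1.509×10⁻⁶ = 1920.48 K.
Lateral area A = 2πrL = 2π×7.27×10⁻⁴×0.0366 = 1.67184×10⁻⁴ m².
Then P = εσAT⁴ = 0.467×5.670×10⁻⁸×1.67184×10⁻⁴×(1920.48)⁴ = 60.2 W.

P ≈ 60.2 W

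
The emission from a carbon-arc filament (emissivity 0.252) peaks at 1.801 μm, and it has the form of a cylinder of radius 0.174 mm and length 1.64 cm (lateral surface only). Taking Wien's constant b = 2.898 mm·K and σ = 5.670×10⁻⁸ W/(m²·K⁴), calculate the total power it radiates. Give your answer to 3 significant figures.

Wien's law: T = b/λ_max = 2.898×10⁻³/1.801×10⁻⁶ = 1609.11 K.
Lateral area A = 2πrL = 2π×1.74×10⁻⁴×0.0164 = 1.79297×10⁻⁵ m².
Then P = εσAT⁴ = 0.252×5.670×10⁻⁸×1.79297×10⁻⁵×(1609.11)⁴ = 1.72 W.

P ≈ 1.72 W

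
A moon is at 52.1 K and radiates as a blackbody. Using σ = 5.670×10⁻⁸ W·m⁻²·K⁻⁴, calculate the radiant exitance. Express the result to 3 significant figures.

Stefan–Boltzmann: I = σT⁴ = 5.670×10⁻⁸ × (52.1)⁴ = 0.418 W/m².

I ≈ 0.418 W/m²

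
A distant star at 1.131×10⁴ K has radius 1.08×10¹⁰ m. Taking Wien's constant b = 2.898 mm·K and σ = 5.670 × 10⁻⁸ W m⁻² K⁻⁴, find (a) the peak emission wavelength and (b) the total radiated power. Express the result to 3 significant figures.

(a) λ_max = b/T = 2.898×10⁻³/1.131×10⁴ = 2.562×10⁻⁷ m = 256 nm.
Surface area A = 4πR² = 4π(1.08×10¹⁰ m)² = 1.46574×10²¹ m².
(b) P = σAT⁴ = 5.670×10⁻⁸×1.46574×10²¹×(1.131×10⁴)⁴ = 1.36×10³⁰ W.

λ_max ≈ 256 nm; P ≈ 1.36×10³⁰ W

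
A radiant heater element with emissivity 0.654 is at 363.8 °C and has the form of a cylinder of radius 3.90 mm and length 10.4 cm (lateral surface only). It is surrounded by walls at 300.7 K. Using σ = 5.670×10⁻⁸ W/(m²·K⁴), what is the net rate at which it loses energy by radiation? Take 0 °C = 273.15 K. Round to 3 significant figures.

T = 363.8 °C + 273.15 = 636.95 K.
Lateral area A = 2πrL = 2π×3.90×10⁻³×0.104 = 2.54846×10⁻³ m².
Net radiated power P_net = εσA(T⁴ − T₀⁴) = 0.654×5.670×10⁻⁸×2.54846×10⁻³×(636.95⁴ − 300.7⁴).
T⁴ − T₀⁴ = 1.64597×10¹¹ − 8.17587×10⁹ = 1.56421×10¹¹ K⁴, so P_net = 14.8 W.

Net loss ≈ 14.8 W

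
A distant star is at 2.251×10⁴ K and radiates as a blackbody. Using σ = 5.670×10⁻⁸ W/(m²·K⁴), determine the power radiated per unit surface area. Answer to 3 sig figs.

Stefan–Boltzmann: I = σT⁴ = 5.670×10⁻⁸ × (2.251×10⁴)⁴ = 1.46×10¹⁰ W/m².

I ≈ 1.46×10¹⁰ W/m²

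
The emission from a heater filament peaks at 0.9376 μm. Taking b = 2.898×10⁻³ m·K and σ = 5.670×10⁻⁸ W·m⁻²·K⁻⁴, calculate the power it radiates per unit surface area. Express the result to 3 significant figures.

Wien's law: T = b/λ_max = 2.898×10⁻³/9.376×10⁻⁷ = 3090.87 K.
Then I = σT⁴ = 5.670×10⁻⁸×(3090.87)⁴ = 5.17×10⁶ W/m².

I ≈ 5.17×10⁶ W/m²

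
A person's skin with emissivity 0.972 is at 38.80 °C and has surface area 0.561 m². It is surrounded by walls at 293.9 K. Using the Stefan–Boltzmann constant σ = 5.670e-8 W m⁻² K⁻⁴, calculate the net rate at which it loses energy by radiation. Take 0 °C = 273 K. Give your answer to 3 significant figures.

T = 38.80 °C + 273 = 311.80 K.
Area A = 0.561 m².
Net radiated power P_net = εσA(T⁴ − T₀⁴) = 0.972×5.670×10⁻⁸×0.561×(311.80⁴ − 293.9⁴).
T⁴ − T₀⁴ = 9.45158×10⁹ − 7.46102×10⁹ = 1.99056×10⁹ K⁴, so P_net = 61.5 W.

Net loss ≈ 61.5 W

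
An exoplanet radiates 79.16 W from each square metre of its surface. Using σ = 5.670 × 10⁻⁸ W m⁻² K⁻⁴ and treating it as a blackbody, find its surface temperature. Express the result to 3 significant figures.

T ≈ 193 K

I = σT⁴, so T = (I/σ)^(1/4) = (79.16/(5.670×10⁻⁸))^(1/4) = 193 K.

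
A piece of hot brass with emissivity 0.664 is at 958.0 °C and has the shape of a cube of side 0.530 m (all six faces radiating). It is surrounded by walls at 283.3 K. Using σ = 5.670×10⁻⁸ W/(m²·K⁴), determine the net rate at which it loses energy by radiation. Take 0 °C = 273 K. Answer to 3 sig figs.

T = 958.0 °C + 273 = 1231.0 K.
Area A = 6s² = 6×(0.530 m)² = 1.6854 m².
Net radiated power P_net = εσA(T⁴ − T₀⁴) = 0.664×5.670×10⁻⁸×1.6854×(1231.0⁴ − 283.3⁴).
T⁴ − T₀⁴ = 2.29632×10¹² − 6.44149×10⁹ = 2.28988×10¹² K⁴, so P_net = 1.45×10⁵ W.

Net loss ≈ 1.45×10⁵ W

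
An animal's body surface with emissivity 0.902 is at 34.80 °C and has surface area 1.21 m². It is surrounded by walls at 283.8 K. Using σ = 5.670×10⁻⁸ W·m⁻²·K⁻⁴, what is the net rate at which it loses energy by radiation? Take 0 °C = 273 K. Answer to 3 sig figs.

Net loss ≈ 154 W

T = 34.80 °C + 273 = 307.80 K.
Area A = 1.21 m².
Net radiated power P_net = εσA(T⁴ − T₀⁴) = 0.902×5.670×10⁻⁸×1.21×(307.80⁴ − 283.8⁴).
T⁴ − T₀⁴ = 8.97583×10⁹ − 6.48708×10⁹ = 2.48875×10⁹ K⁴, so P_net = 154 W.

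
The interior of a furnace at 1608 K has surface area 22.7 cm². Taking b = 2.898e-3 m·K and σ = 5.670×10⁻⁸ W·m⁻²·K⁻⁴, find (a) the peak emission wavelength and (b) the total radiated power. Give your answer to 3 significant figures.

(a) λ_max = b/T = 2.898×10⁻³/1608 = 1.802×10⁻⁶ m = 1.80×10³ nm.
Area A = 22.7 cm² = 2.27×10⁻³ m².
(b) P = σAT⁴ = 5.670×10⁻⁸×2.27×10⁻³×(1608)⁴ = 861 W.

λ_max ≈ 1.80×10³ nm; P ≈ 861 W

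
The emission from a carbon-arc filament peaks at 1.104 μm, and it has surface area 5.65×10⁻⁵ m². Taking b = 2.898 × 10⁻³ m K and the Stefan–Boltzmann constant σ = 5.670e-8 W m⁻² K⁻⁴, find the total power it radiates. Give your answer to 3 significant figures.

Wien's law: T = b/λ_max = 2.898×10⁻³/1.104×10⁻⁶ = 2625.00 K.
Area A = 5.65×10⁻⁵ m².
Then P = σAT⁴ = 5.670×10⁻⁸×5.65×10⁻⁵×(2625.00)⁴ = 152 W.

P ≈ 152 W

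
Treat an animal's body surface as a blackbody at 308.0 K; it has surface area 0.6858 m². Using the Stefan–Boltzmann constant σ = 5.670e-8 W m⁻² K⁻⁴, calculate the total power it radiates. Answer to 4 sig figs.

P ≈ 349.9 W

Area A = 0.6858 m².
P = σAT⁴ = 5.670×10⁻⁸ × 0.6858 × (308.0)⁴ = 349.9 W.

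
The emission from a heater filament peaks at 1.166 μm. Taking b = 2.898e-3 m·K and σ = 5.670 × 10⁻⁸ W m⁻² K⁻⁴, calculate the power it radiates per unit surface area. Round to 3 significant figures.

Wien's law: T = b/λ_max = 2.898×10⁻³/1.166×10⁻⁶ = 2485.42 K.
Then I = σT⁴ = 5.670×10⁻⁸×(2485.42)⁴ = 2.16×10⁶ W/m².

I ≈ 2.16×10⁶ W/m²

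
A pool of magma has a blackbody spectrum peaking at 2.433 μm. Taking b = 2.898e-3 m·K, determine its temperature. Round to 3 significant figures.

Wien's law gives T = b/λ_max = (2.898×10⁻³ m·K)/(2.433×10⁻⁶ m) = 1.19×10³ K.

T ≈ 1.19×10³ K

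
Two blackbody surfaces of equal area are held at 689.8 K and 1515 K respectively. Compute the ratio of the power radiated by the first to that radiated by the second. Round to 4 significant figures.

With equal areas, P₁/P₂ = (T₁/T₂)⁴ = (689.8/1515)⁴ = 0.04298.

P₁/P₂ ≈ 0.04298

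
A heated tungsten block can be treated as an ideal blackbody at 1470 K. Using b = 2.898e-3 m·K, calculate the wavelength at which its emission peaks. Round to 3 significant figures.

λ_max ≈ 1.97 μm

Wien's displacement law: λ_max = b/T = (2.898×10⁻³ m·K)/(1470 K) = 1.971×10⁻⁶ m.
That is 1.97 μm, in the infrared range.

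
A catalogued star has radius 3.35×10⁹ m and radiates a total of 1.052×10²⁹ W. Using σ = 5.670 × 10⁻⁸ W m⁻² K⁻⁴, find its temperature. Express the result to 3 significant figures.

Surface area A = 4πR² = 4π(3.35×10⁹ m)² = 1.41026×10²⁰ m².
P = σAT⁴ ⇒ T = (P/(σA))^(1/4) = (1.052×10²⁹/(5.670×10⁻⁸×1.41026×10²⁰))^(1/4) = 1.07×10⁴ K.

T ≈ 1.07×10⁴ K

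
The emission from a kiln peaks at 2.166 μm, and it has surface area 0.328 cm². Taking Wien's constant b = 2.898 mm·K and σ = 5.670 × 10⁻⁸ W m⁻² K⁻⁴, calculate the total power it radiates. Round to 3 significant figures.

P ≈ 5.96 W

Wien's law: T = b/λ_max = 2.898×10⁻³/2.166×10⁻⁶ = 1337.95 K.
Area A = 0.328 cm² = 3.28×10⁻⁵ m².
Then P = σAT⁴ = 5.670×10⁻⁸×3.28×10⁻⁵×(1337.95)⁴ = 5.96 W.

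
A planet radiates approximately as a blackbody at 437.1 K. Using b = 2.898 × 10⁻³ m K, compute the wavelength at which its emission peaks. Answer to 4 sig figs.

λ_max ≈ 6.630 μm

Wien's displacement law: λ_max = b/T = (2.898×10⁻³ m·K)/(437.1 K) = 6.6301×10⁻⁶ m.
That is 6.630 μm, in the infrared range.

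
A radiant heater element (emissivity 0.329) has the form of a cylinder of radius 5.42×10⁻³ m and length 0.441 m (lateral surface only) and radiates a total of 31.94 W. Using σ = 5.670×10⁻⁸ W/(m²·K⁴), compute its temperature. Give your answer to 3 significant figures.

Lateral area A = 2πrL = 2π×5.42×10⁻³×0.441 = 0.0150182 m².
P = εσAT⁴ ⇒ T = (P/(εσA))^(1/4) = (31.94/(0.329×5.670×10⁻⁸×0.0150182))^(1/4) = 581 K.

T ≈ 581 K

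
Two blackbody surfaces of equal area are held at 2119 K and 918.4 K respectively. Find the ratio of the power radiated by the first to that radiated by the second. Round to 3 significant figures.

With equal areas, P₁/P₂ = (T₁/T₂)⁴ = (2119/918.4)⁴ = 28.3.

P₁/P₂ ≈ 28.3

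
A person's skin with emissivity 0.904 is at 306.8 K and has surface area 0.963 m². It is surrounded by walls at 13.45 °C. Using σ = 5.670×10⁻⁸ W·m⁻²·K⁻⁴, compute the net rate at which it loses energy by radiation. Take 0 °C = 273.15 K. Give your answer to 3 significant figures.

Surroundings: T = 13.45 °C + 273.15 = 286.60 K.
Area A = 0.963 m².
Net radiated power P_net = εσA(T⁴ − T₀⁴) = 0.904×5.670×10⁻⁸×0.963×(306.8⁴ − 286.60⁴).
T⁴ − T₀⁴ = 8.85975×10⁹ − 6.74691×10⁹ = 2.11284×10⁹ K⁴, so P_net = 104 W.

Net loss ≈ 104 W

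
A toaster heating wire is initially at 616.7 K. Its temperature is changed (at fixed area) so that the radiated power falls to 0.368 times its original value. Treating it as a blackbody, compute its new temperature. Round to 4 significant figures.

P ∝ T⁴, so T₂/T₁ = (P₂/P₁)^(1/4) = (0.368)^(1/4) = 0.778865.
T₂ = 616.7 × 0.778865 = 480.3 K.

T₂ ≈ 480.3 K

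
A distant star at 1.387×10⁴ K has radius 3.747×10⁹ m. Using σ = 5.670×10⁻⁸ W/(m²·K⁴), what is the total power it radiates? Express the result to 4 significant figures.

P ≈ 3.702×10²⁹ W

Surface area A = 4πR² = 4π(3.747×10⁹ m)² = 1.76432×10²⁰ m².
P = σAT⁴ = 5.670×10⁻⁸ × 1.76432×10²⁰ × (1.387×10⁴)⁴ = 3.702×10²⁹ W.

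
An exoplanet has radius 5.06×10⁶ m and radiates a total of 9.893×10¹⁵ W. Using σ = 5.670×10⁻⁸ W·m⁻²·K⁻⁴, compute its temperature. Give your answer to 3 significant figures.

Surface area A = 4πR² = 4π(5.06×10⁶ m)² = 3.21744×10¹⁴ m².
P = σAT⁴ ⇒ T = (P/(σA))^(1/4) = (9.893×10¹⁵/(5.670×10⁻⁸×3.21744×10¹⁴))^(1/4) = 153 K.

T ≈ 153 K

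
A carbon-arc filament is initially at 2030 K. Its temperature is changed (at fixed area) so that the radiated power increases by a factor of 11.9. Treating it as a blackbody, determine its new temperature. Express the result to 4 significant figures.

T₂ ≈ 3770 K

P ∝ T⁴, so T₂/T₁ = (P₂/P₁)^(1/4) = (11.9)^(1/4) = 1.85732.
T₂ = 2030 × 1.85732 = 3770 K.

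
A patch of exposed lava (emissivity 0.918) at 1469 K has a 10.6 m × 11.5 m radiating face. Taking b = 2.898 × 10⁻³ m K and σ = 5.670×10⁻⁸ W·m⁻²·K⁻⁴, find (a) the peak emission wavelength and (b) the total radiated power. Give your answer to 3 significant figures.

(a) λ_max = b/T = 2.898×10⁻³/1469 = 1.973×10⁻⁶ m = 1.97 μm.
Area A = 10.6 × 11.5 = 121.9 m².
(b) P = εσAT⁴ = 0.918×5.670×10⁻⁸×121.9×(1469)⁴ = 2.95×10⁷ W.

λ_max ≈ 1.97 μm; P ≈ 2.95×10⁷ W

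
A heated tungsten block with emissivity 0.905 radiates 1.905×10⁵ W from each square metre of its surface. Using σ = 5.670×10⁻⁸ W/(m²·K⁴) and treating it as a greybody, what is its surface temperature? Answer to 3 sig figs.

I = εσT⁴, so T = (I/εσ)^(1/4) = (1.905×10⁵/(0.905×5.670×10⁻⁸))^(1/4) = 1.39×10³ K.

T ≈ 1.39×10³ K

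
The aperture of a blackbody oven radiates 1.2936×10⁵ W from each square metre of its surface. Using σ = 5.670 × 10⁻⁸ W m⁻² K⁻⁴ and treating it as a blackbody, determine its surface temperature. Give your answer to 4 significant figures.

T ≈ 1229 K

I = σT⁴, so T = (I/σ)^(1/4) = (1.2936×10⁵/(5.670×10⁻⁸))^(1/4) = 1229 K.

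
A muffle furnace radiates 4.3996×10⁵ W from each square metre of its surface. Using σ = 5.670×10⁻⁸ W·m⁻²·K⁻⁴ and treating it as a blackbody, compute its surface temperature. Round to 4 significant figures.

I = σT⁴, so T = (I/σ)^(1/4) = (4.3996×10⁵/(5.670×10⁻⁸))^(1/4) = 1669 K.

T ≈ 1669 K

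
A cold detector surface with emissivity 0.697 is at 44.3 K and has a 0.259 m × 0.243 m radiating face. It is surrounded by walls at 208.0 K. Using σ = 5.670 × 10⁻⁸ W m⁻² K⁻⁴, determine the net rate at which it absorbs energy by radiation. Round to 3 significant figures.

Net gain ≈ 4.65 W

Area A = 0.259 × 0.243 = 0.062937 m².
Net radiated power P_net = εσA(T⁴ − T₀⁴) = 0.697×5.670×10⁻⁸×0.062937×(44.3⁴ − 208.0⁴).
T⁴ − T₀⁴ = 3.85137×10⁶ − 1.87177×10⁹ = -1.86792×10⁹ K⁴, so P_net = -4.65 W — negative, meaning a net gain of 4.65 W.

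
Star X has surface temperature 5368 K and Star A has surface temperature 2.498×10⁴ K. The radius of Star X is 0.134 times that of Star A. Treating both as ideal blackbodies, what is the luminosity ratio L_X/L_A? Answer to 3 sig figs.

L ∝ R²T⁴, so L_X/L_A = (R_X/R_A)²(T_X/T_A)⁴ = (0.134)² × (5368/2.498×10⁴)⁴ = 0.017956 × 2.13246×10⁻³ = 3.83×10⁻⁵.

L_X/L_A ≈ 3.83×10⁻⁵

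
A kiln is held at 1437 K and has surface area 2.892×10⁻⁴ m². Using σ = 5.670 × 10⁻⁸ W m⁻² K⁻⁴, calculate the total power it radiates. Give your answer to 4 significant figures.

P ≈ 69.92 W

Area A = 2.892×10⁻⁴ m².
P = σAT⁴ = 5.670×10⁻⁸ × 2.892×10⁻⁴ × (1437)⁴ = 69.92 W.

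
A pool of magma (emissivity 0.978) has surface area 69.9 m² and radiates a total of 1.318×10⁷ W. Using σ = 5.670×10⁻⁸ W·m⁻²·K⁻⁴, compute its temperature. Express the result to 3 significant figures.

Area A = 69.9 m².
P = εσAT⁴ ⇒ T = (P/(εσA))^(1/4) = (1.318×10⁷/(0.978×5.670×10⁻⁸×69.9))^(1/4) = 1.36×10³ K.

T ≈ 1.36×10³ K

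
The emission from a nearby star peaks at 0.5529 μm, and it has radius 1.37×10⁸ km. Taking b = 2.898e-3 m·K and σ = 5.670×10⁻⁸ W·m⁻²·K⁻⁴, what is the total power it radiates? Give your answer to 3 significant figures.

Wien's law: T = b/λ_max = 2.898×10⁻³/5.529×10⁻⁷ = 5241.45 K.
Surface area A = 4πR² = 4π(1.37×10¹¹ m)² = 2.35858×10²³ m².
Then P = σAT⁴ = 5.670×10⁻⁸×2.35858×10²³×(5241.45)⁴ = 1.01×10³¹ W.

P ≈ 1.01×10³¹ W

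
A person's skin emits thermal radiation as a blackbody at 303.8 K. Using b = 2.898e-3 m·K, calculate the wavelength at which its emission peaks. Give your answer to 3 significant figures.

λ_max ≈ 9.54 μm

Wien's displacement law: λ_max = b/T = (2.898×10⁻³ m·K)/(303.8 K) = 9.539×10⁻⁶ m.
That is 9.54 μm, in the infrared range.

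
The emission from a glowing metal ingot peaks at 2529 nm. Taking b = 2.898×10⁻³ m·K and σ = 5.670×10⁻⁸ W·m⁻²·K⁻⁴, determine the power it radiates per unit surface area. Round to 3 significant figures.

I ≈ 9.78×10⁴ W/m²

Wien's law: T = b/λ_max = 2.898×10⁻³/2.529×10⁻⁶ = 1145.91 K.
Then I = σT⁴ = 5.670×10⁻⁸×(1145.91)⁴ = 9.78×10⁴ W/m².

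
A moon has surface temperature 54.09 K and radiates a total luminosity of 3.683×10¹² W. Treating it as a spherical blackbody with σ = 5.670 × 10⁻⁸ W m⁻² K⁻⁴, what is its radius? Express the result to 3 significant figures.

L = 4πR²σT⁴ ⇒ R = √(L/(4πσT⁴)).
σT⁴ = 0.485345 W/m², so R = √(3.683×10¹²/(4π×0.485345)) = 7.77×10⁵ m.

R ≈ 7.77×10⁵ m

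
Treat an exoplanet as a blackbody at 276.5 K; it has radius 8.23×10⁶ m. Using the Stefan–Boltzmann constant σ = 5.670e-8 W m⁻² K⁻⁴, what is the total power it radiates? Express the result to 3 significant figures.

P ≈ 2.82×10¹⁷ W

Surface area A = 4πR² = 4π(8.23×10⁶ m)² = 8.51157×10¹⁴ m².
P = σAT⁴ = 5.670×10⁻⁸ × 8.51157×10¹⁴ × (276.5)⁴ = 2.82×10¹⁷ W.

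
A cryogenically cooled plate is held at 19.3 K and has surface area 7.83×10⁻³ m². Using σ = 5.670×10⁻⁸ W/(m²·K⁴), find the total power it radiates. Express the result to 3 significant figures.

P ≈ 6.16×10⁻⁵ W

Area A = 7.83×10⁻³ m².
P = σAT⁴ = 5.670×10⁻⁸ × 7.83×10⁻³ × (19.3)⁴ = 6.16×10⁻⁵ W.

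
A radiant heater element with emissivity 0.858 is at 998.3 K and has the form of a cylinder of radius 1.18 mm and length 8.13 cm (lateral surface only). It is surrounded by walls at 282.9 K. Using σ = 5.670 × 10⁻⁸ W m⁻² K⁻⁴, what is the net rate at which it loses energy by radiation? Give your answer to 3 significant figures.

Lateral area A = 2πrL = 2π×1.18×10⁻³×0.0813 = 6.02771×10⁻⁴ m².
Net radiated power P_net = εσA(T⁴ − T₀⁴) = 0.858×5.670×10⁻⁸×6.02771×10⁻⁴×(998.3⁴ − 282.9⁴).
T⁴ − T₀⁴ = 9.93217×10¹¹ − 6.40519×10⁹ = 9.86812×10¹¹ K⁴, so P_net = 28.9 W.

Net loss ≈ 28.9 W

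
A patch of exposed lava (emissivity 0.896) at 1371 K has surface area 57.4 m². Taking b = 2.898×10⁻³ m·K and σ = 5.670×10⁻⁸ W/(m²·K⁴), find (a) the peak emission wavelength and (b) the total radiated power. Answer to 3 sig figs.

(a) λ_max = b/T = 2.898×10⁻³/1371 = 2.114×10⁻⁶ m = 2.11 μm.
Area A = 57.4 m².
(b) P = εσAT⁴ = 0.896×5.670×10⁻⁸×57.4×(1371)⁴ = 1.03×10⁷ W.

λ_max ≈ 2.11 μm; P ≈ 1.03×10⁷ W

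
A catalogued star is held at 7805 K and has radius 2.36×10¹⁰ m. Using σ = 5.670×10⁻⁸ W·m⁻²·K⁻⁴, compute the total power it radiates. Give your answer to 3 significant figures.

Surface area A = 4πR² = 4π(2.36×10¹⁰ m)² = 6.99897×10²¹ m².
P = σAT⁴ = 5.670×10⁻⁸ × 6.99897×10²¹ × (7805)⁴ = 1.47×10³⁰ W.

P ≈ 1.47×10³⁰ W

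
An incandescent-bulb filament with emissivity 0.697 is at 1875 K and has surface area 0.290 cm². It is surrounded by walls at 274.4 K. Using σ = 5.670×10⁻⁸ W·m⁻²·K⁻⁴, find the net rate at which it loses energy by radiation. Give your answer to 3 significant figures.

Area A = 0.290 cm² = 2.90×10⁻⁵ m².
Net radiated power P_net = εσA(T⁴ − T₀⁴) = 0.697×5.670×10⁻⁸×2.90×10⁻⁵×(1875⁴ − 274.4⁴).
T⁴ − T₀⁴ = 1.23596×10¹³ − 5.66939×10⁹ = 1.23539×10¹³ K⁴, so P_net = 14.2 W.

Net loss ≈ 14.2 W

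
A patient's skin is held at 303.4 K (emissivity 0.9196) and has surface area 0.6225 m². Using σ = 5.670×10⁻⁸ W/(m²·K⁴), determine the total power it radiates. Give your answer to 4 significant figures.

P ≈ 275.0 W

Area A = 0.6225 m².
P = εσAT⁴ = 0.9196 × 5.670×10⁻⁸ × 0.6225 × (303.4)⁴ = 275.0 W.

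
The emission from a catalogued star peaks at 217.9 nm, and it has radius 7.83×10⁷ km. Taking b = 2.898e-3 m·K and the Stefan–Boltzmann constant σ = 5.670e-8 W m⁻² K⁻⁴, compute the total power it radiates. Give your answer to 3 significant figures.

P ≈ 1.37×10³² W

Wien's law: T = b/λ_max = 2.898×10⁻³/2.179×10⁻⁷ = 13299.7 K.
Surface area A = 4πR² = 4π(7.83×10¹⁰ m)² = 7.70430×10²² m².
Then P = σAT⁴ = 5.670×10⁻⁸×7.70430×10²²×(13299.7)⁴ = 1.37×10³² W.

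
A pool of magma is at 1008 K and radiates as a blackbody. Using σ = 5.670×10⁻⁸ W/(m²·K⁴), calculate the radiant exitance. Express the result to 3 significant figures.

I ≈ 5.85×10⁴ W/m²

Stefan–Boltzmann: I = σT⁴ = 5.670×10⁻⁸ × (1008)⁴ = 5.85×10⁴ W/m².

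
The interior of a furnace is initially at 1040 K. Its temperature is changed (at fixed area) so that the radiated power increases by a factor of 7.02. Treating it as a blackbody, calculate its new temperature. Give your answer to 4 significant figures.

P ∝ T⁴, so T₂/T₁ = (P₂/P₁)^(1/4) = (7.02)^(1/4) = 1.62774.
T₂ = 1040 × 1.62774 = 1693 K.

T₂ ≈ 1693 K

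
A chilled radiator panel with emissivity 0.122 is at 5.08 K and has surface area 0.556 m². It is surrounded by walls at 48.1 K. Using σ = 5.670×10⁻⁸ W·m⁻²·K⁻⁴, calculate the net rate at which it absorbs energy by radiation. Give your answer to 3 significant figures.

Net gain ≈ 0.0206 W

Area A = 0.556 m².
Net radiated power P_net = εσA(T⁴ − T₀⁴) = 0.122×5.670×10⁻⁸×0.556×(5.08⁴ − 48.1⁴).
T⁴ − T₀⁴ = 665.970 − 5.35279×10⁶ = -5.35212×10⁶ K⁴, so P_net = -0.0206 W — negative, meaning a net gain of 0.0206 W.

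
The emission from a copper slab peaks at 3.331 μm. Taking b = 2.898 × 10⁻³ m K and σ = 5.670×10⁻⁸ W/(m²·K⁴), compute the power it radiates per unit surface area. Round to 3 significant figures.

I ≈ 3.25×10⁴ W/m²

Wien's law: T = b/λ_max = 2.898×10⁻³/3.331×10⁻⁶ = 870.009 K.
Then I = σT⁴ = 5.670×10⁻⁸×(870.009)⁴ = 3.25×10⁴ W/m².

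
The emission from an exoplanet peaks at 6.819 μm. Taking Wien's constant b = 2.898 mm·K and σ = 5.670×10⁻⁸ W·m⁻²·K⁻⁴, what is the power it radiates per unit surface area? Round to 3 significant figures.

I ≈ 1.85×10³ W/m²

Wien's law: T = b/λ_max = 2.898×10⁻³/6.819×10⁻⁶ = 424.989 K.
Then I = σT⁴ = 5.670×10⁻⁸×(424.989)⁴ = 1.85×10³ W/m².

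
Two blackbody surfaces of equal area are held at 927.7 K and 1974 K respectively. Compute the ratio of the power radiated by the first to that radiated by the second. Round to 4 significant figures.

With equal areas, P₁/P₂ = (T₁/T₂)⁴ = (927.7/1974)⁴ = 0.04878.

P₁/P₂ ≈ 0.04878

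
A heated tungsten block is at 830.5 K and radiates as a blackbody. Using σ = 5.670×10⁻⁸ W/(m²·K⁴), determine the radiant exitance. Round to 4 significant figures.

I ≈ 2.697×10⁴ W/m²

Stefan–Boltzmann: I = σT⁴ = 5.670×10⁻⁸ × (830.5)⁴ = 2.697×10⁴ W/m².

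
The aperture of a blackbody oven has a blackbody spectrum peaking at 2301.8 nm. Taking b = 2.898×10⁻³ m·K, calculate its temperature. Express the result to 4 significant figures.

T ≈ 1259 K

Wien's law gives T = b/λ_max = (2.898×10⁻³ m·K)/(2.3018×10⁻⁶ m) = 1259 K.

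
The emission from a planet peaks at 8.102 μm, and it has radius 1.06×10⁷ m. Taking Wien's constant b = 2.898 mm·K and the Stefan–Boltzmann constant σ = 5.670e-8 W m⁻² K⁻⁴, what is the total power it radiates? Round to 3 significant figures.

Wien's law: T = b/λ_max = 2.898×10⁻³/8.102×10⁻⁶ = 357.689 K.
Surface area A = 4πR² = 4π(1.06×10⁷ m)² = 1.41196×10¹⁵ m².
Then P = σAT⁴ = 5.670×10⁻⁸×1.41196×10¹⁵×(357.689)⁴ = 1.31×10¹⁸ W.

P ≈ 1.31×10¹⁸ W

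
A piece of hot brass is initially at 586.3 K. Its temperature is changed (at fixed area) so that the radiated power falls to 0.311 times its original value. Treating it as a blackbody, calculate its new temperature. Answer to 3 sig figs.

P ∝ T⁴, so T₂/T₁ = (P₂/P₁)^(1/4) = (0.311)^(1/4) = 0.746776.
T₂ = 586.3 × 0.746776 = 438 K.

T₂ ≈ 438 K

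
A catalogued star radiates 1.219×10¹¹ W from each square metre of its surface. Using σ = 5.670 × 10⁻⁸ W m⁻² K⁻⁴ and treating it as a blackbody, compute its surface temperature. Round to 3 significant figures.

I = σT⁴, so T = (I/σ)^(1/4) = (1.219×10¹¹/(5.670×10⁻⁸))^(1/4) = 3.83×10⁴ K.

T ≈ 3.83×10⁴ K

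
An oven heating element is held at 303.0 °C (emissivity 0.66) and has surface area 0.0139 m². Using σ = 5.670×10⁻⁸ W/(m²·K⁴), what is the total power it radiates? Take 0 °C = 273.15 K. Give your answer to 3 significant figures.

P ≈ 57.3 W

T = 303.0 °C + 273.15 = 576.15 K.
Area A = 0.0139 m².
P = εσAT⁴ = 0.66 × 5.670×10⁻⁸ × 0.0139 × (576.15)⁴ = 57.3 W.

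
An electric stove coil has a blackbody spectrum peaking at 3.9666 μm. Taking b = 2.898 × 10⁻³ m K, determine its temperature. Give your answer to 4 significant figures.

T ≈ 730.6 K

Wien's law gives T = b/λ_max = (2.898×10⁻³ m·K)/(3.9666×10⁻⁶ m) = 730.6 K.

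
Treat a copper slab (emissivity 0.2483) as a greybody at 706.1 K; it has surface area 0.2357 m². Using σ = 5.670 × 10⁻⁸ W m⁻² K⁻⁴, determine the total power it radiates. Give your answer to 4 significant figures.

Area A = 0.2357 m².
P = εσAT⁴ = 0.2483 × 5.670×10⁻⁸ × 0.2357 × (706.1)⁴ = 824.9 W.

P ≈ 824.9 W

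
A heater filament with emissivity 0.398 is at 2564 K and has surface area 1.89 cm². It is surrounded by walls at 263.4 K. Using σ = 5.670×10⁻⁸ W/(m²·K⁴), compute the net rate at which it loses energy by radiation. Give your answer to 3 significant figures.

Net loss ≈ 184 W

Area A = 1.89 cm² = 1.89×10⁻⁴ m².
Net radiated power P_net = εσA(T⁴ − T₀⁴) = 0.398×5.670×10⁻⁸×1.89×10⁻⁴×(2564⁴ − 263.4⁴).
T⁴ − T₀⁴ = 4.32187×10¹³ − 4.81352×10⁹ = 4.32139×10¹³ K⁴, so P_net = 184 W.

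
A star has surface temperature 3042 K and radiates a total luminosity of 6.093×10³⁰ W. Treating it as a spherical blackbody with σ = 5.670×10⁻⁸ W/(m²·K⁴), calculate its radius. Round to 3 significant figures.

L = 4πR²σT⁴ ⇒ R = √(L/(4πσT⁴)).
σT⁴ = 4.85534×10⁶ W/m², so R = √(6.093×10³⁰/(4π×4.85534×10⁶)) = 3.16×10¹¹ m.

R ≈ 3.16×10¹¹ m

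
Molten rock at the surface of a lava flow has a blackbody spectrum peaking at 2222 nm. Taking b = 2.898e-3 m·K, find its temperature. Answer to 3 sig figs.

T ≈ 1.30×10³ K

Wien's law gives T = b/λ_max = (2.898×10⁻³ m·K)/(2.222×10⁻⁶ m) = 1.30×10³ K.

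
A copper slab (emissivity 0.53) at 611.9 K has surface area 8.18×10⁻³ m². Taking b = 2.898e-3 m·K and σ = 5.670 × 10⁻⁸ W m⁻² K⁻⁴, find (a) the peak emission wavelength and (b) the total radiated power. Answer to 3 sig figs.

(a) λ_max = b/T = 2.898×10⁻³/611.9 = 4.736×10⁻⁶ m = 4.74 μm.
Area A = 8.18×10⁻³ m².
(b) P = εσAT⁴ = 0.53×5.670×10⁻⁸×8.18×10⁻³×(611.9)⁴ = 34.5 W.

λ_max ≈ 4.74 μm; P ≈ 34.5 W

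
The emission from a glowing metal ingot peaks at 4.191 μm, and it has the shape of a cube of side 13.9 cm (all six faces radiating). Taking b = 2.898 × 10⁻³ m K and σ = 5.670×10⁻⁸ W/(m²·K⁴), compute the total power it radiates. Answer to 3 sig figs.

P ≈ 1.50×10³ W

Wien's law: T = b/λ_max = 2.898×10⁻³/4.191×10⁻⁶ = 691.482 K.
Area A = 6s² = 6×(0.139 m)² = 0.115926 m².
Then P = σAT⁴ = 5.670×10⁻⁸×0.115926×(691.482)⁴ = 1.50×10³ W.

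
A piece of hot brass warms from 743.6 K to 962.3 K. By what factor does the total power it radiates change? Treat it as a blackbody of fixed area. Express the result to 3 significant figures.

P₂/P₁ ≈ 2.80

P ∝ T⁴, so P₂/P₁ = (T₂/T₁)⁴ = (962.3/743.6)⁴ = (1.29411)⁴ = 2.80.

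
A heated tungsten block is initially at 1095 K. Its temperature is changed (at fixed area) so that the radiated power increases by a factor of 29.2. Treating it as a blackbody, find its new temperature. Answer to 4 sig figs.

T₂ ≈ 2545 K

P ∝ T⁴, so T₂/T₁ = (P₂/P₁)^(1/4) = (29.2)^(1/4) = 2.32459.
T₂ = 1095 × 2.32459 = 2545 K.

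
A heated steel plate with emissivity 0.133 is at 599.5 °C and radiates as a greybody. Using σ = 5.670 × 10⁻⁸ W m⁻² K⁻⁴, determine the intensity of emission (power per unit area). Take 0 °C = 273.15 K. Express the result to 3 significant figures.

I ≈ 4.37×10³ W/m²

T = 599.5 °C + 273.15 = 872.65 K.
Stefan–Boltzmann: I = εσT⁴ = 0.133 × 5.670×10⁻⁸ × (872.65)⁴ = 4.37×10³ W/m².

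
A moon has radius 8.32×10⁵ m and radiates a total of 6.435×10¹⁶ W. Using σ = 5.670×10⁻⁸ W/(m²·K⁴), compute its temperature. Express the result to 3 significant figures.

Surface area A = 4πR² = 4π(8.32×10⁵ m)² = 8.69874×10¹² m².
P = σAT⁴ ⇒ T = (P/(σA))^(1/4) = (6.435×10¹⁶/(5.670×10⁻⁸×8.69874×10¹²))^(1/4) = 601 K.

T ≈ 601 K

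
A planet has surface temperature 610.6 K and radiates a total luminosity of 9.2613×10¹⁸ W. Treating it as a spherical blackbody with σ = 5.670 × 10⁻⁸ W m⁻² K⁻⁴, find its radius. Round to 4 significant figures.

L = 4πR²σT⁴ ⇒ R = √(L/(4πσT⁴)).
σT⁴ = 7881.53 W/m², so R = √(9.2613×10¹⁸/(4π×7881.53)) = 9.670×10⁶ m.

R ≈ 9.670×10⁶ m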